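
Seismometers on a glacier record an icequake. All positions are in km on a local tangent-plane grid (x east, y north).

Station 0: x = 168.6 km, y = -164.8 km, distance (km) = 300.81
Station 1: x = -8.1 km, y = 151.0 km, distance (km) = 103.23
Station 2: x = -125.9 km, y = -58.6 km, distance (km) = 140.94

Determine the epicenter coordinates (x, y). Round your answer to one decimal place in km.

-39.3 km east, 52.6 km north

Circle about each station: (x − 168.6)² + (y + 164.8)² = 300.81²; (x + 8.1)² + (y − 151.0)² = 103.23²; (x + 125.9)² + (y + 58.6)² = 140.94².
Subtracting the Station 0 equation from the Station 1 and Station 2 equations removes the quadratic terms:
-353.4 x + 631.6 y = 47111.83
-589.0 x + 212.4 y = 34322.34
Solving the 2×2 system: x ≈ -39.3, y ≈ 52.6 km.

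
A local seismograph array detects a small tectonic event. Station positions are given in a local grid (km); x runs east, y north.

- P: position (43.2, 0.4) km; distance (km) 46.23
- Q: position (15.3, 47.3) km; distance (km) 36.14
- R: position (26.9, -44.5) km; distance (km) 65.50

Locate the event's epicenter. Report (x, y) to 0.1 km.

Circle about each station: (x − 43.2)² + (y − 0.4)² = 46.23²; (x − 15.3)² + (y − 47.3)² = 36.14²; (x − 26.9)² + (y + 44.5)² = 65.50².
Subtracting the P equation from the Q and R equations removes the quadratic terms:
-55.8 x + 93.8 y = 1436.09
-32.6 x − 89.8 y = -1315.58
Solving the 2×2 system: x ≈ -0.7, y ≈ 14.9 km.

(-0.7, 14.9)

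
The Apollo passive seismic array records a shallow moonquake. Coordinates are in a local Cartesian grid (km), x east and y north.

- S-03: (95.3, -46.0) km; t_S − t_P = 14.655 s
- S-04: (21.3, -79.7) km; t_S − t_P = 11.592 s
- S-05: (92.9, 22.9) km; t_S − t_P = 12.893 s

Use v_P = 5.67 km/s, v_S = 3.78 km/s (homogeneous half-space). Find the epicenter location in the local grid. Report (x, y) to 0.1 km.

Distance from S−P lag: d = Δt · v_P v_S / (v_P − v_S) = Δt · (5.67·3.78)/(5.67−3.78) ≈ 11.3400·Δt.
So d_S-03 = 166.19, d_S-04 = 131.45, d_S-05 = 146.21 km.
Circle about each station: (x − 95.3)² + (y + 46.0)² = 166.19²; (x − 21.3)² + (y + 79.7)² = 131.45²; (x − 92.9)² + (y − 22.9)² = 146.21².
Subtracting the S-03 equation from the S-04 and S-05 equations removes the quadratic terms:
-148.0 x − 67.4 y = 5947.70
-4.8 x + 137.8 y = 4198.48
Solving the 2×2 system: x ≈ -53.2, y ≈ 28.6 km.
Check against S-03 (with the unrounded x, y): √((x − 95.3)²+(y + 46.0)²) = 166.21 ≈ 166.19 km. ✓

(-53.2, 28.6)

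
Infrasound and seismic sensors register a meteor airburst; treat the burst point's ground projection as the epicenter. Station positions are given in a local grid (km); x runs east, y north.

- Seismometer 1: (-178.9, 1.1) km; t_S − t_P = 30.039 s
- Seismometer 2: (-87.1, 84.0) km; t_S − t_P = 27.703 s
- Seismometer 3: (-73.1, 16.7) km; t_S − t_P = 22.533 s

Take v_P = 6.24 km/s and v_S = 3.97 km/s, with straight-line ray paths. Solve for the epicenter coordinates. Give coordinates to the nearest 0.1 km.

Distance from S−P lag: d = Δt · v_P v_S / (v_P − v_S) = Δt · (6.24·3.97)/(6.24−3.97) ≈ 10.9131·Δt.
So d_Seismometer 1 = 327.82, d_Seismometer 2 = 302.33, d_Seismometer 3 = 245.91 km.
Circle about each station: (x + 178.9)² + (y − 1.1)² = 327.82²; (x + 87.1)² + (y − 84.0)² = 302.33²; (x + 73.1)² + (y − 16.7)² = 245.91².
Subtracting the Seismometer 1 equation from the Seismometer 2 and Seismometer 3 equations removes the quadratic terms:
183.6 x + 165.8 y = -1301.49
211.6 x + 31.2 y = 20610.30
Solving the 2×2 system: x ≈ 117.8, y ≈ -138.3 km.

(117.8, -138.3)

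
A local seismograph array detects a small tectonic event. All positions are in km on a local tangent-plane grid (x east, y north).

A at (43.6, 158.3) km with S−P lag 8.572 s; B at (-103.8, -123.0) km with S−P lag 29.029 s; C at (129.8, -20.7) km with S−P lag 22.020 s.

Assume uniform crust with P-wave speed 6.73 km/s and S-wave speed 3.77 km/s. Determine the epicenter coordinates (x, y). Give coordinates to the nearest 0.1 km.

-9.1 km east, 107.1 km north

Distance from S−P lag: d = Δt · v_P v_S / (v_P − v_S) = Δt · (6.73·3.77)/(6.73−3.77) ≈ 8.5717·Δt.
So d_A = 73.48, d_B = 248.83, d_C = 188.75 km.
Circle about each station: (x − 43.6)² + (y − 158.3)² = 73.48²; (x + 103.8)² + (y + 123.0)² = 248.83²; (x − 129.8)² + (y + 20.7)² = 188.75².
Subtracting pairs of circle equations eliminates x²+y² and gives linear equations (the radical axes):
-294.8 x − 562.6 y = -57573.47
172.4 x − 358.0 y = -39910.57
Solving the 2×2 system: x ≈ -9.1, y ≈ 107.1 km.
Check against A (with the unrounded x, y): √((x − 43.6)²+(y − 158.3)²) = 73.47 ≈ 73.48 km. ✓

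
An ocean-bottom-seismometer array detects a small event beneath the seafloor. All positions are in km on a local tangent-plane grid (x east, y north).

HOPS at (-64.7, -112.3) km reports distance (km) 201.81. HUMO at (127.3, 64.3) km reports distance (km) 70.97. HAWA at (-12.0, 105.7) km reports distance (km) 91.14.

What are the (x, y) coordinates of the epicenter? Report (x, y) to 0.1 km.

Circle about each station: (x + 64.7)² + (y + 112.3)² = 201.81²; (x − 127.3)² + (y − 64.3)² = 70.97²; (x + 12.0)² + (y − 105.7)² = 91.14².
Subtracting the HOPS equation from the HUMO and HAWA equations removes the quadratic terms:
384.0 x + 353.2 y = 39232.94
105.4 x + 436.0 y = 26939.89
Solving the 2×2 system: x ≈ 58.3, y ≈ 47.7 km.

x ≈ 58.3 km, y ≈ 47.7 km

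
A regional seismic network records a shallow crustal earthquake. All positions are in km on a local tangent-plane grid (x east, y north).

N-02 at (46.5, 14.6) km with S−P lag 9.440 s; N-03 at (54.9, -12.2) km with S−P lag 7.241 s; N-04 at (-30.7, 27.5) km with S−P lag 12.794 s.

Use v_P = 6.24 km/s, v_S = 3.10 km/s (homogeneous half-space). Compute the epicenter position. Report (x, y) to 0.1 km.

x ≈ 16.8 km, y ≈ -35.4 km

Distance from S−P lag: d = Δt · v_P v_S / (v_P − v_S) = Δt · (6.24·3.10)/(6.24−3.10) ≈ 6.1605·Δt.
So d_N-02 = 58.16, d_N-03 = 44.61, d_N-04 = 78.82 km.
Circle about each station: (x − 46.5)² + (y − 14.6)² = 58.16²; (x − 54.9)² + (y + 12.2)² = 44.61²; (x + 30.7)² + (y − 27.5)² = 78.82².
Subtracting the N-02 equation from the N-03 and N-04 equations removes the quadratic terms:
16.8 x − 53.6 y = 2179.97
-154.4 x + 25.8 y = -3506.68
Solving the 2×2 system: x ≈ 16.8, y ≈ -35.4 km.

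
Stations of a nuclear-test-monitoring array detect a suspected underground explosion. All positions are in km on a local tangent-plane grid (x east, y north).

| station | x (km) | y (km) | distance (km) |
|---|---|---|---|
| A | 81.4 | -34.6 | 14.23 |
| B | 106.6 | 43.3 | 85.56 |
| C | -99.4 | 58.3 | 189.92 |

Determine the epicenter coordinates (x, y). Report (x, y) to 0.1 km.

Circle about each station: (x − 81.4)² + (y + 34.6)² = 14.23²; (x − 106.6)² + (y − 43.3)² = 85.56²; (x + 99.4)² + (y − 58.3)² = 189.92².
Subtracting the A equation from the B and C equations removes the quadratic terms:
50.4 x + 155.8 y = -1702.69
-361.6 x + 185.8 y = -30410.98
Solving the 2×2 system: x ≈ 67.3, y ≈ -32.7 km.

(67.3, -32.7)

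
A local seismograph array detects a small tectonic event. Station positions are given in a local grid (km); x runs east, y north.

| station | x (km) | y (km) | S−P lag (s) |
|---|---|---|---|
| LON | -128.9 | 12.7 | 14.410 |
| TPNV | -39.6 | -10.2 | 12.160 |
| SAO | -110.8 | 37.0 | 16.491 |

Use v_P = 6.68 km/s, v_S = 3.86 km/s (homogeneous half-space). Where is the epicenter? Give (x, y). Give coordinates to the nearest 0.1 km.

(-85.2, -111.6)

Distance from S−P lag: d = Δt · v_P v_S / (v_P − v_S) = Δt · (6.68·3.86)/(6.68−3.86) ≈ 9.1435·Δt.
So d_LON = 131.76, d_TPNV = 111.19, d_SAO = 150.79 km.
Circle about each station: (x + 128.9)² + (y − 12.7)² = 131.76²; (x + 39.6)² + (y + 10.2)² = 111.19²; (x + 110.8)² + (y − 37.0)² = 150.79².
Subtracting the LON equation from the TPNV and SAO equations removes the quadratic terms:
178.6 x − 45.8 y = -10106.82
36.2 x + 48.6 y = -8507.79
Solving the 2×2 system: x ≈ -85.2, y ≈ -111.6 km.
Check against LON (with the unrounded x, y): √((x + 128.9)²+(y − 12.7)²) = 131.75 ≈ 131.76 km. ✓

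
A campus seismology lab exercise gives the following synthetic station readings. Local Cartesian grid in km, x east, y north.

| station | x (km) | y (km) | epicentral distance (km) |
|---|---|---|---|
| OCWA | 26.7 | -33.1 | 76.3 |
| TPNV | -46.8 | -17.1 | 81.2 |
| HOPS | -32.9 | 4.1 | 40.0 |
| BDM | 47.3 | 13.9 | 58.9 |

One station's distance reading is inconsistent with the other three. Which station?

Solve using three stations at a time. Using OCWA, HOPS, BDM (subtract circle equations pairwise → linear system) gives (x, y) ≈ (-7.6, 35.0).
Distances from that point to each station vs reported:
  OCWA: calculated 76.3 vs reported 76.3 → residual 0.0 km
  TPNV: calculated 65.2 vs reported 81.2 → residual 16.0 km
  HOPS: calculated 39.9 vs reported 40.0 → residual 0.1 km
  BDM: calculated 58.8 vs reported 58.9 → residual 0.1 km
OCWA, HOPS, BDM are mutually consistent (residuals ≈ 0); TPNV is off by 16.0 km.

TPNV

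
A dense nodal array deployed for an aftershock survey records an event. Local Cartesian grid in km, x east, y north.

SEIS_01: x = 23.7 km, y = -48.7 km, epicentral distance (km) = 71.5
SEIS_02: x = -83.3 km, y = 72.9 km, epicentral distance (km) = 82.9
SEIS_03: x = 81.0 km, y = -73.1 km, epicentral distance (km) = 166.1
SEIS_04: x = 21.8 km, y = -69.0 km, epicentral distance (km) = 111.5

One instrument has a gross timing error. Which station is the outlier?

Solve using three stations at a time. Using SEIS_02, SEIS_03, SEIS_04 (subtract circle equations pairwise → linear system) gives (x, y) ≈ (-72.3, -9.3).
Distances from that point to each station vs reported:
  SEIS_01: calculated 103.8 vs reported 71.5 → residual 32.3 km
  SEIS_02: calculated 82.9 vs reported 82.9 → residual 0.0 km
  SEIS_03: calculated 166.1 vs reported 166.1 → residual 0.0 km
  SEIS_04: calculated 111.5 vs reported 111.5 → residual 0.0 km
SEIS_02, SEIS_03, SEIS_04 are mutually consistent (residuals ≈ 0); SEIS_01 is off by 32.3 km.

SEIS_01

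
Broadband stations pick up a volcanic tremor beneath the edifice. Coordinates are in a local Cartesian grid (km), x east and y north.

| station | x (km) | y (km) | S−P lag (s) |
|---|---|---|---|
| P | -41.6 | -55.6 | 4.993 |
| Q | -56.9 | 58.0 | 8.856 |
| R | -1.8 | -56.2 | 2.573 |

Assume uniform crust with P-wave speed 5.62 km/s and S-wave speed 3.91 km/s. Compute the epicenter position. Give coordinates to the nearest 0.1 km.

Distance from S−P lag: d = Δt · v_P v_S / (v_P − v_S) = Δt · (5.62·3.91)/(5.62−3.91) ≈ 12.8504·Δt.
So d_P = 64.16, d_Q = 113.80, d_R = 33.06 km.
Circle about each station: (x + 41.6)² + (y + 55.6)² = 64.16²; (x + 56.9)² + (y − 58.0)² = 113.80²; (x + 1.8)² + (y + 56.2)² = 33.06².
Subtracting the P equation from the Q and R equations removes the quadratic terms:
-30.6 x + 227.2 y = -7054.24
79.6 x − 1.2 y = 1363.30
Solving the 2×2 system: x ≈ 16.7, y ≈ -28.8 km.

16.7 km east, -28.8 km north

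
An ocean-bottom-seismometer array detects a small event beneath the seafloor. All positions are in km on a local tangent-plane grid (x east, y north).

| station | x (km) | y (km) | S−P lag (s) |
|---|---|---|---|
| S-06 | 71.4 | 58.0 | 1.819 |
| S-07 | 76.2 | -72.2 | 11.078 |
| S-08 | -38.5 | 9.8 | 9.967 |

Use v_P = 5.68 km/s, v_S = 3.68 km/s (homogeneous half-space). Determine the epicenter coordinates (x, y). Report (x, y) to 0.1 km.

60.4 km east, 42.5 km north

Distance from S−P lag: d = Δt · v_P v_S / (v_P − v_S) = Δt · (5.68·3.68)/(5.68−3.68) ≈ 10.4512·Δt.
So d_S-06 = 19.01, d_S-07 = 115.78, d_S-08 = 104.17 km.
Circle about each station: (x − 71.4)² + (y − 58.0)² = 19.01²; (x − 76.2)² + (y + 72.2)² = 115.78²; (x + 38.5)² + (y − 9.8)² = 104.17².
Subtracting pairs of circle equations eliminates x²+y² and gives linear equations (the radical axes):
9.6 x − 260.4 y = -10486.31
-219.8 x − 96.4 y = -17373.68
Solving the 2×2 system: x ≈ 60.4, y ≈ 42.5 km.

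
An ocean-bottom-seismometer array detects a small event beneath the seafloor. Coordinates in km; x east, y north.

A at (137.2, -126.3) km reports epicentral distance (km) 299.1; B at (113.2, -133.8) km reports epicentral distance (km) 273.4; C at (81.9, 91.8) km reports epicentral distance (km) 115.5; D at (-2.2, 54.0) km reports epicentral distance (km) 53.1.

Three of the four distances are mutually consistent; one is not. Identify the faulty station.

A

Solve using three stations at a time. Using B, C, D (subtract circle equations pairwise → linear system) gives (x, y) ≈ (-33.5, 96.9).
Distances from that point to each station vs reported:
  A: calculated 281.0 vs reported 299.1 → residual 18.1 km
  B: calculated 273.4 vs reported 273.4 → residual 0.0 km
  C: calculated 115.5 vs reported 115.5 → residual 0.0 km
  D: calculated 53.1 vs reported 53.1 → residual 0.0 km
B, C, D are mutually consistent (residuals ≈ 0); A is off by 18.1 km.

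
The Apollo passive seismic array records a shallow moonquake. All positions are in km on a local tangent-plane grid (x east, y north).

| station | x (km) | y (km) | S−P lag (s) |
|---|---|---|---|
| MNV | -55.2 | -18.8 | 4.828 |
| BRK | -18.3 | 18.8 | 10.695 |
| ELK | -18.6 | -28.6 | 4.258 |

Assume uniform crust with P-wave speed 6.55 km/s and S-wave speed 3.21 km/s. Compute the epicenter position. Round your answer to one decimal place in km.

-39.8 km east, -45.0 km north

Distance from S−P lag: d = Δt · v_P v_S / (v_P − v_S) = Δt · (6.55·3.21)/(6.55−3.21) ≈ 6.2951·Δt.
So d_MNV = 30.39, d_BRK = 67.33, d_ELK = 26.80 km.
Circle about each station: (x + 55.2)² + (y + 18.8)² = 30.39²; (x + 18.3)² + (y − 18.8)² = 67.33²; (x + 18.6)² + (y + 28.6)² = 26.80².
Subtracting pairs of circle equations eliminates x²+y² and gives linear equations (the radical axes):
73.8 x + 75.2 y = -6321.93
73.2 x − 19.6 y = -2031.25
Solving the 2×2 system: x ≈ -39.8, y ≈ -45.0 km.
Check against MNV (with the unrounded x, y): √((x + 55.2)²+(y + 18.8)²) = 30.40 ≈ 30.39 km. ✓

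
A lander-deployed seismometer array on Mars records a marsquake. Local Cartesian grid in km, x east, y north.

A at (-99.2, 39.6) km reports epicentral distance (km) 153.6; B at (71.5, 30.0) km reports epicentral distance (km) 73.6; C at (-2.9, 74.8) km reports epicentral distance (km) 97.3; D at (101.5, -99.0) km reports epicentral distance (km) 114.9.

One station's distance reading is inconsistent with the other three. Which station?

A

Solve using three stations at a time. Using B, C, D (subtract circle equations pairwise → linear system) gives (x, y) ≈ (17.7, -20.3).
Distances from that point to each station vs reported:
  A: calculated 131.4 vs reported 153.6 → residual 22.2 km
  B: calculated 73.6 vs reported 73.6 → residual 0.0 km
  C: calculated 97.3 vs reported 97.3 → residual 0.0 km
  D: calculated 114.9 vs reported 114.9 → residual 0.0 km
B, C, D are mutually consistent (residuals ≈ 0); A is off by 22.2 km.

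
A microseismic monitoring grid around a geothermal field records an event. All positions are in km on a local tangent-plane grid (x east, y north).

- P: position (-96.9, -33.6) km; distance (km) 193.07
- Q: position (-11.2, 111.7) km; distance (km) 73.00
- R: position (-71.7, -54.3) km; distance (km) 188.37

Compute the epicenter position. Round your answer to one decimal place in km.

x ≈ 56.3 km, y ≈ 83.9 km

Circle about each station: (x + 96.9)² + (y + 33.6)² = 193.07²; (x + 11.2)² + (y − 111.7)² = 73.00²; (x + 71.7)² + (y + 54.3)² = 188.37².
Subtracting pairs of circle equations eliminates x²+y² and gives linear equations (the radical axes):
171.4 x + 290.6 y = 34030.78
50.4 x − 41.4 y = -636.42
Solving the 2×2 system: x ≈ 56.3, y ≈ 83.9 km.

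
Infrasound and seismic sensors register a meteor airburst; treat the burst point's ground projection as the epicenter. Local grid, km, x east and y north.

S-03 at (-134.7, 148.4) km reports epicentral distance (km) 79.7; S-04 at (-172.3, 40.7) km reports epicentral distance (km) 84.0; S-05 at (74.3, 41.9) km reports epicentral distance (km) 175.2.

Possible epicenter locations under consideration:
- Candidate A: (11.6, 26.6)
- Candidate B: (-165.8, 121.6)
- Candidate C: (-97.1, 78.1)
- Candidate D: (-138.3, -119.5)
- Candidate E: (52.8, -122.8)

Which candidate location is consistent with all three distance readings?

Candidate C

For each candidate, compare |candidate − station| to the reported distance:
Candidate A: residuals S-03 110.7, S-04 100.4, S-05 110.7 → max 110.7 km
Candidate B: residuals S-03 38.6, S-04 2.8, S-05 77.8 → max 77.8 km
Candidate C: residuals S-03 0.0, S-04 0.0, S-05 0.0 → max 0.0 km
Candidate D: residuals S-03 188.2, S-04 79.8, S-05 91.7 → max 188.2 km
Candidate E: residuals S-03 250.0, S-04 194.2, S-05 9.1 → max 250.0 km
Only Candidate C has all residuals ≈ 0.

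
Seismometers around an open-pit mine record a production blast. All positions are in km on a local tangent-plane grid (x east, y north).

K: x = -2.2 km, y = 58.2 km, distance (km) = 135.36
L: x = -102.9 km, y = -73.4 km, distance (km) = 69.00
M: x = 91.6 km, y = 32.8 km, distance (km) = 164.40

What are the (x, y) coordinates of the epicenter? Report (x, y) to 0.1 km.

(-33.9, -73.4)

Circle about each station: (x + 2.2)² + (y − 58.2)² = 135.36²; (x + 102.9)² + (y + 73.4)² = 69.00²; (x − 91.6)² + (y − 32.8)² = 164.40².
Subtracting the K equation from the L and M equations removes the quadratic terms:
-201.4 x − 263.2 y = 26145.22
187.6 x − 50.8 y = -2630.71
Solving the 2×2 system: x ≈ -33.9, y ≈ -73.4 km.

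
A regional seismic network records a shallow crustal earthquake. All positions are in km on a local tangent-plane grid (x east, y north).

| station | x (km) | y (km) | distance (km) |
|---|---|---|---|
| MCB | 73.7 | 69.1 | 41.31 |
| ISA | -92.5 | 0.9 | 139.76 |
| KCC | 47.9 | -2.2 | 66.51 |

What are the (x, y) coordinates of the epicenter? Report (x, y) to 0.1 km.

Circle about each station: (x − 73.7)² + (y − 69.1)² = 41.31²; (x + 92.5)² + (y − 0.9)² = 139.76²; (x − 47.9)² + (y + 2.2)² = 66.51².
Subtracting the MCB equation from the ISA and KCC equations removes the quadratic terms:
-332.4 x − 136.4 y = -19475.78
-51.6 x − 142.6 y = -10624.31
Solving the 2×2 system: x ≈ 32.9, y ≈ 62.6 km.

(32.9, 62.6)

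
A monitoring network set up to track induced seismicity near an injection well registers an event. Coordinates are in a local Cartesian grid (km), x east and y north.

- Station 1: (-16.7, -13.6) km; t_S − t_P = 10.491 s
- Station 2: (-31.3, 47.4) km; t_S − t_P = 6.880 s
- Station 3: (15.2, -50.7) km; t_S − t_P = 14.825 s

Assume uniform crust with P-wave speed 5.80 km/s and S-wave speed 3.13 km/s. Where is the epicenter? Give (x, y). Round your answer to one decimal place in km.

Distance from S−P lag: d = Δt · v_P v_S / (v_P − v_S) = Δt · (5.80·3.13)/(5.80−3.13) ≈ 6.7993·Δt.
So d_Station 1 = 71.33, d_Station 2 = 46.78, d_Station 3 = 100.80 km.
Circle about each station: (x + 16.7)² + (y + 13.6)² = 71.33²; (x + 31.3)² + (y − 47.4)² = 46.78²; (x − 15.2)² + (y + 50.7)² = 100.80².
Subtracting pairs of circle equations eliminates x²+y² and gives linear equations (the radical axes):
-29.2 x + 122.0 y = 5662.20
63.8 x − 74.2 y = -2734.99
Solving the 2×2 system: x ≈ 15.4, y ≈ 50.1 km.

15.4 km east, 50.1 km north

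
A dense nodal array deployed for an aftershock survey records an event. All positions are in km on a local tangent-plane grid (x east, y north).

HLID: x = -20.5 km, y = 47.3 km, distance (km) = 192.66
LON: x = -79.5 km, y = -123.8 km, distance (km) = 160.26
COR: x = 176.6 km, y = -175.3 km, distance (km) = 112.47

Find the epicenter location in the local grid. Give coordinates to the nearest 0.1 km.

Circle about each station: (x + 20.5)² + (y − 47.3)² = 192.66²; (x + 79.5)² + (y + 123.8)² = 160.26²; (x − 176.6)² + (y + 175.3)² = 112.47².
Subtracting pairs of circle equations eliminates x²+y² and gives linear equations (the radical axes):
-118.0 x − 342.2 y = 30423.76
394.2 x − 445.2 y = 83728.48
Solving the 2×2 system: x ≈ 80.6, y ≈ -116.7 km.

(80.6, -116.7)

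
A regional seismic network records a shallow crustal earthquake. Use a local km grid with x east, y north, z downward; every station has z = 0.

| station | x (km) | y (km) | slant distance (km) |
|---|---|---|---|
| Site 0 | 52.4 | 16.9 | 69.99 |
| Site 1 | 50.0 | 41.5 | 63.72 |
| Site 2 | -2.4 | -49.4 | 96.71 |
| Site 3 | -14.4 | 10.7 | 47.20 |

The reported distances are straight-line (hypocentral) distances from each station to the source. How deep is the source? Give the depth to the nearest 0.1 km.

depth ≈ 34.6 km

Each station gives a sphere (x−x_i)² + (y−y_i)² + z² = d_i² (stations at z=0).
Subtracting the Site 0 sphere from Site 1 and Site 2: z² cancels, leaving linear equations in x and y:
-4.8 x + 49.2 y = 2029.24
-109.6 x − 132.6 y = -5039.47
Solving: x ≈ -3.506, y ≈ 40.903 km (keep extra digits for the depth step; rounded: -3.5, 40.9).
Then from the Site 0 sphere: z² = 69.99² − (x − 52.4)² − (y − 16.9)² with x = -3.506, y = 40.903, so z ≈ 34.597 ≈ 34.6 km.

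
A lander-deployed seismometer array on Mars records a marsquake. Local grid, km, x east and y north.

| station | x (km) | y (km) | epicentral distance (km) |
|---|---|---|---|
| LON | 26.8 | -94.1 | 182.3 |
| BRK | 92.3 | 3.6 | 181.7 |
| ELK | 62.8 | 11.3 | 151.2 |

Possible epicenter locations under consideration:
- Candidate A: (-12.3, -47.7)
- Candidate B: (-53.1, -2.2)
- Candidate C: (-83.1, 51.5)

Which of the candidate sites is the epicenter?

For each candidate, compare |candidate − station| to the reported distance:
Candidate A: residuals LON 121.6, BRK 65.2, ELK 55.7 → max 121.6 km
Candidate B: residuals LON 60.5, BRK 36.2, ELK 34.5 → max 60.5 km
Candidate C: residuals LON 0.1, BRK 0.1, ELK 0.1 → max 0.1 km
Only Candidate C has all residuals ≈ 0.

Candidate C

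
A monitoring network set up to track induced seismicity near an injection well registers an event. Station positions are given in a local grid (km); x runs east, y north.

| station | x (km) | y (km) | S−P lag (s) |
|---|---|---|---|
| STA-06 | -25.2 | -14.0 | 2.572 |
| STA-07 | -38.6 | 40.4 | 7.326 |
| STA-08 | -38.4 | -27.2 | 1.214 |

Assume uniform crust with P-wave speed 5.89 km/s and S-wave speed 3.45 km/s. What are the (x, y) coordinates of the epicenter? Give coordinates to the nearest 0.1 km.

(-45.7, -20.2)

Distance from S−P lag: d = Δt · v_P v_S / (v_P − v_S) = Δt · (5.89·3.45)/(5.89−3.45) ≈ 8.3281·Δt.
So d_STA-06 = 21.42, d_STA-07 = 61.01, d_STA-08 = 10.11 km.
Circle about each station: (x + 25.2)² + (y + 14.0)² = 21.42²; (x + 38.6)² + (y − 40.4)² = 61.01²; (x + 38.4)² + (y + 27.2)² = 10.11².
Subtracting pairs of circle equations eliminates x²+y² and gives linear equations (the radical axes):
-26.8 x + 108.8 y = -972.32
-26.4 x − 26.4 y = 1739.96
Solving the 2×2 system: x ≈ -45.7, y ≈ -20.2 km.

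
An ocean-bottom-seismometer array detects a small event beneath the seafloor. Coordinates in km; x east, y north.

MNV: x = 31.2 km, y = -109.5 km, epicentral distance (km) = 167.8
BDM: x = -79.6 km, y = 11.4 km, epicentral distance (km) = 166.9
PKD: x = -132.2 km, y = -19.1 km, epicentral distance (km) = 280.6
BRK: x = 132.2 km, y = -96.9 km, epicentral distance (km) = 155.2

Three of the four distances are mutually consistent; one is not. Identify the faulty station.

PKD

Solve using three stations at a time. Using MNV, BDM, BRK (subtract circle equations pairwise → linear system) gives (x, y) ≈ (82.7, 50.2).
Distances from that point to each station vs reported:
  MNV: calculated 167.8 vs reported 167.8 → residual 0.0 km
  BDM: calculated 166.9 vs reported 166.9 → residual 0.0 km
  PKD: calculated 225.8 vs reported 280.6 → residual 54.8 km
  BRK: calculated 155.2 vs reported 155.2 → residual 0.0 km
MNV, BDM, BRK are mutually consistent (residuals ≈ 0); PKD is off by 54.8 km.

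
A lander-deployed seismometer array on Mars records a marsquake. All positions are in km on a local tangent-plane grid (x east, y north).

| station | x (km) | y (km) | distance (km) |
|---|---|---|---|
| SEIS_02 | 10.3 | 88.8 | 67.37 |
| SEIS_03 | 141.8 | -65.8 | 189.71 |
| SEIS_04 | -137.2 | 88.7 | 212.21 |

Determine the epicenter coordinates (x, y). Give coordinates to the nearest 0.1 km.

Circle about each station: (x − 10.3)² + (y − 88.8)² = 67.37²; (x − 141.8)² + (y + 65.8)² = 189.71²; (x + 137.2)² + (y − 88.7)² = 212.21².
Subtracting the SEIS_02 equation from the SEIS_03 and SEIS_04 equations removes the quadratic terms:
263.0 x − 309.2 y = -15005.82
-295.0 x − 0.2 y = -21794.37
Solving the 2×2 system: x ≈ 73.8, y ≈ 111.3 km.

73.8 km east, 111.3 km north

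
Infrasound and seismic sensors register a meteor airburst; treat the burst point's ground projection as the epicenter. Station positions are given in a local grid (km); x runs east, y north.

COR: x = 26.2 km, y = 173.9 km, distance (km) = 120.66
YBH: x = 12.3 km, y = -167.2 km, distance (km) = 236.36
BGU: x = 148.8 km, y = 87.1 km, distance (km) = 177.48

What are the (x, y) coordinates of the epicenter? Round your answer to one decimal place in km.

x ≈ -27.4 km, y ≈ 65.8 km

Circle about each station: (x − 26.2)² + (y − 173.9)² = 120.66²; (x − 12.3)² + (y + 167.2)² = 236.36²; (x − 148.8)² + (y − 87.1)² = 177.48².
Subtracting the COR equation from the YBH and BGU equations removes the quadratic terms:
-27.8 x − 682.2 y = -44127.73
245.2 x − 173.6 y = -18140.11
Solving the 2×2 system: x ≈ -27.4, y ≈ 65.8 km.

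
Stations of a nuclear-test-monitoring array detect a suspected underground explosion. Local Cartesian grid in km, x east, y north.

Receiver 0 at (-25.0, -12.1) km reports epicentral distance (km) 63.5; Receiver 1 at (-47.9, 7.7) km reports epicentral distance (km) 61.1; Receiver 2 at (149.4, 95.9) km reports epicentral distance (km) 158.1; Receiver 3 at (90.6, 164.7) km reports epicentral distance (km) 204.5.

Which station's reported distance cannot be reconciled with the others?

Solve using three stations at a time. Using Receiver 0, Receiver 1, Receiver 2 (subtract circle equations pairwise → linear system) gives (x, y) ≈ (-0.8, 46.6).
Distances from that point to each station vs reported:
  Receiver 0: calculated 63.5 vs reported 63.5 → residual 0.0 km
  Receiver 1: calculated 61.1 vs reported 61.1 → residual 0.0 km
  Receiver 2: calculated 158.1 vs reported 158.1 → residual 0.0 km
  Receiver 3: calculated 149.4 vs reported 204.5 → residual 55.1 km
Receiver 0, Receiver 1, Receiver 2 are mutually consistent (residuals ≈ 0); Receiver 3 is off by 55.1 km.

Receiver 3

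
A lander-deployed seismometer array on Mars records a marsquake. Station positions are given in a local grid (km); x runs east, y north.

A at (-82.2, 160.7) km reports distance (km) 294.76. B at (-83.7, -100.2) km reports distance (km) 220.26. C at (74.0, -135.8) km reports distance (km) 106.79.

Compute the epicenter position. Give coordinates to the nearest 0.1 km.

Circle about each station: (x + 82.2)² + (y − 160.7)² = 294.76²; (x + 83.7)² + (y + 100.2)² = 220.26²; (x − 74.0)² + (y + 135.8)² = 106.79².
Subtracting pairs of circle equations eliminates x²+y² and gives linear equations (the radical axes):
-3.0 x − 521.8 y = 22833.39
312.4 x − 593.0 y = 66815.66
Solving the 2×2 system: x ≈ 129.4, y ≈ -44.5 km.
Check against A (with the unrounded x, y): √((x + 82.2)²+(y − 160.7)²) = 294.76 ≈ 294.76 km. ✓

(129.4, -44.5)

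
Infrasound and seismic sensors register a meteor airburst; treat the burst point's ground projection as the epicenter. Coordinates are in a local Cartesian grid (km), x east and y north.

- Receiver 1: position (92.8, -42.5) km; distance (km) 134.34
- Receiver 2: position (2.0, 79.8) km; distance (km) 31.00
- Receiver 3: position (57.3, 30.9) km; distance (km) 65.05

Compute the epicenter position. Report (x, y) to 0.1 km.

Circle about each station: (x − 92.8)² + (y + 42.5)² = 134.34²; (x − 2.0)² + (y − 79.8)² = 31.00²; (x − 57.3)² + (y − 30.9)² = 65.05².
Subtracting pairs of circle equations eliminates x²+y² and gives linear equations (the radical axes):
-181.6 x + 244.6 y = 13040.19
-71.0 x + 146.8 y = 7635.74
Solving the 2×2 system: x ≈ -5.0, y ≈ 49.6 km.

-5.0 km east, 49.6 km north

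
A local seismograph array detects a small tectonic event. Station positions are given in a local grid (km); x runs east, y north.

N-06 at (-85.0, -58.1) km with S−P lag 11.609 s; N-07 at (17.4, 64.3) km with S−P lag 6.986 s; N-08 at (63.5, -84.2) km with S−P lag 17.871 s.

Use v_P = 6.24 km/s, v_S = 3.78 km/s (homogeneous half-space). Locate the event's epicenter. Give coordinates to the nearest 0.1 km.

(-47.2, 46.6)

Distance from S−P lag: d = Δt · v_P v_S / (v_P − v_S) = Δt · (6.24·3.78)/(6.24−3.78) ≈ 9.5883·Δt.
So d_N-06 = 111.31, d_N-07 = 66.98, d_N-08 = 171.35 km.
Circle about each station: (x + 85.0)² + (y + 58.1)² = 111.31²; (x − 17.4)² + (y − 64.3)² = 66.98²; (x − 63.5)² + (y + 84.2)² = 171.35².
Subtracting pairs of circle equations eliminates x²+y² and gives linear equations (the radical axes):
204.8 x + 244.8 y = 1740.24
297.0 x − 52.2 y = -16449.63
Solving the 2×2 system: x ≈ -47.2, y ≈ 46.6 km.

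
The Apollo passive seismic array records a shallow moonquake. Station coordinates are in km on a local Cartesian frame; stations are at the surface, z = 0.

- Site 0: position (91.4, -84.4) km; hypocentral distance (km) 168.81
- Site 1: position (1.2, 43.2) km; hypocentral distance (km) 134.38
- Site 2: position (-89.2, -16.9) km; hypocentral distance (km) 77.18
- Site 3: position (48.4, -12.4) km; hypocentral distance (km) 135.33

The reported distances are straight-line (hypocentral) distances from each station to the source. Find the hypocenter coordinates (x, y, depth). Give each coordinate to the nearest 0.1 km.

(-63.9, -57.6, 60.5)

Each station gives a sphere (x−x_i)² + (y−y_i)² + z² = d_i² (stations at z=0).
Subtracting the Site 0 sphere from Site 1 and Site 2: z² cancels, leaving linear equations in x and y:
-180.4 x + 255.2 y = -3170.81
-361.2 x + 135.0 y = 15304.99
Solving: x ≈ -63.899, y ≈ -57.595 km (keep extra digits for the depth step; rounded: -63.9, -57.6).
Then from the Site 0 sphere: z² = 168.81² − (x − 91.4)² − (y + 84.4)² with x = -63.899, y = -57.595, so z ≈ 60.502 ≈ 60.5 km.
Check against Site 3 (with the unrounded solution): distance 135.33 ≈ 135.33 km. ✓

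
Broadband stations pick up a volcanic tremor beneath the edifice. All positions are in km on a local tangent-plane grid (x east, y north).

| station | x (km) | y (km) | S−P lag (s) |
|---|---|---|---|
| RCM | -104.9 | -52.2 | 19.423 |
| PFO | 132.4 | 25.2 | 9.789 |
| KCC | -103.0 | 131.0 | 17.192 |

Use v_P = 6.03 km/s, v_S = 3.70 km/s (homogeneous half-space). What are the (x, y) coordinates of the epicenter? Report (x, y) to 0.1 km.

44.7 km east, 58.3 km north

Distance from S−P lag: d = Δt · v_P v_S / (v_P − v_S) = Δt · (6.03·3.70)/(6.03−3.70) ≈ 9.5755·Δt.
So d_RCM = 185.99, d_PFO = 93.73, d_KCC = 164.62 km.
Circle about each station: (x + 104.9)² + (y + 52.2)² = 185.99²; (x − 132.4)² + (y − 25.2)² = 93.73²; (x + 103.0)² + (y − 131.0)² = 164.62².
Subtracting pairs of circle equations eliminates x²+y² and gives linear equations (the radical axes):
474.6 x + 154.8 y = 30242.92
3.8 x + 366.4 y = 21533.69
Solving the 2×2 system: x ≈ 44.7, y ≈ 58.3 km.
Check against RCM (with the unrounded x, y): √((x + 104.9)²+(y + 52.2)²) = 185.99 ≈ 185.99 km. ✓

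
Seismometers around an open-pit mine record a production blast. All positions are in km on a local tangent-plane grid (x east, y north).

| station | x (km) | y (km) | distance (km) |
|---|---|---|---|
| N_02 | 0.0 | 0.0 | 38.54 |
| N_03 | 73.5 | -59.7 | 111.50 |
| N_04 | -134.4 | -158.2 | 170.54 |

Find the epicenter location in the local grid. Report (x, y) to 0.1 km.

Circle about each station: x² + y² = 38.54²; (x − 73.5)² + (y + 59.7)² = 111.50²; (x + 134.4)² + (y + 158.2)² = 170.54².
Subtracting pairs of circle equations eliminates x²+y² and gives linear equations (the radical axes):
147.0 x − 119.4 y = -1980.58
-268.8 x − 316.4 y = 15492.04
Solving the 2×2 system: x ≈ -31.5, y ≈ -22.2 km.
Check against N_02 (with the unrounded x, y): √(x²+y²) = 38.54 ≈ 38.54 km. ✓

-31.5 km east, -22.2 km north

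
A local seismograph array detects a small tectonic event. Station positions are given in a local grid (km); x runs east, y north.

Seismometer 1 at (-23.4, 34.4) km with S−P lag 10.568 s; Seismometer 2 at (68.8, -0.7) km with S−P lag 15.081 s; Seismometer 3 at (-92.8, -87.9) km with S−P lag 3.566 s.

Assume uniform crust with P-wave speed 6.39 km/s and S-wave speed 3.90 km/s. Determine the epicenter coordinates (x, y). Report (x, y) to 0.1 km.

-69.7 km east, -60.7 km north

Distance from S−P lag: d = Δt · v_P v_S / (v_P − v_S) = Δt · (6.39·3.90)/(6.39−3.90) ≈ 10.0084·Δt.
So d_Seismometer 1 = 105.77, d_Seismometer 2 = 150.94, d_Seismometer 3 = 35.69 km.
Circle about each station: (x + 23.4)² + (y − 34.4)² = 105.77²; (x − 68.8)² + (y + 0.7)² = 150.94²; (x + 92.8)² + (y + 87.9)² = 35.69².
Subtracting pairs of circle equations eliminates x²+y² and gives linear equations (the radical axes):
184.4 x − 70.2 y = -8592.58
-138.8 x − 244.6 y = 24520.85
Solving the 2×2 system: x ≈ -69.7, y ≈ -60.7 km.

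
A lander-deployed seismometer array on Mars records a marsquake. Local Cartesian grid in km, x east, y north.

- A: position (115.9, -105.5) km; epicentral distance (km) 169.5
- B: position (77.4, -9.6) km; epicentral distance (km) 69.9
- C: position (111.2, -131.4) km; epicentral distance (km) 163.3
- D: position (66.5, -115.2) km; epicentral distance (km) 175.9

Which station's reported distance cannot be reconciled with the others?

Solve using three stations at a time. Using A, B, D (subtract circle equations pairwise → linear system) gives (x, y) ≈ (80.1, 60.1).
Distances from that point to each station vs reported:
  A: calculated 169.4 vs reported 169.5 → residual 0.1 km
  B: calculated 69.8 vs reported 69.9 → residual 0.1 km
  C: calculated 194.0 vs reported 163.3 → residual 30.7 km
  D: calculated 175.9 vs reported 175.9 → residual 0.0 km
A, B, D are mutually consistent (residuals ≈ 0); C is off by 30.7 km.

C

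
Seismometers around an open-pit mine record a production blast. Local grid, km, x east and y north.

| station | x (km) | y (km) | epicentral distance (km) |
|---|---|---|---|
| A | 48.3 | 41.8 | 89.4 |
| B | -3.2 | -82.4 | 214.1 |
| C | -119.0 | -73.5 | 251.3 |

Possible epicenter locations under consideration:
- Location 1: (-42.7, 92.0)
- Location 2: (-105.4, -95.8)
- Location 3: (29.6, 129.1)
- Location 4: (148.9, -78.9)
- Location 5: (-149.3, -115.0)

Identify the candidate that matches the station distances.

For each candidate, compare |candidate − station| to the reported distance:
Location 1: residuals A 14.5, B 35.3, C 69.1 → max 69.1 km
Location 2: residuals A 116.9, B 111.0, C 225.2 → max 225.2 km
Location 3: residuals A 0.1, B 0.1, C 0.0 → max 0.1 km
Location 4: residuals A 67.7, B 62.0, C 16.7 → max 67.7 km
Location 5: residuals A 162.9, B 64.4, C 199.9 → max 199.9 km
Only Location 3 has all residuals ≈ 0.

Location 3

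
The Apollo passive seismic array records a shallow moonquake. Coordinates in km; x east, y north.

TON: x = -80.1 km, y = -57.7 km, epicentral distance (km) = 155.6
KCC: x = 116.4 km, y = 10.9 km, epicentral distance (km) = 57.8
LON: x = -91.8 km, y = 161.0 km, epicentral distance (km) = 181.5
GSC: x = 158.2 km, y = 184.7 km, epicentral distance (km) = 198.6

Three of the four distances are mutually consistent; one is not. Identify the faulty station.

Solve using three stations at a time. Using TON, KCC, GSC (subtract circle equations pairwise → linear system) gives (x, y) ≈ (58.6, 12.9).
Distances from that point to each station vs reported:
  TON: calculated 155.6 vs reported 155.6 → residual 0.0 km
  KCC: calculated 57.8 vs reported 57.8 → residual 0.0 km
  LON: calculated 211.1 vs reported 181.5 → residual 29.6 km
  GSC: calculated 198.6 vs reported 198.6 → residual 0.0 km
TON, KCC, GSC are mutually consistent (residuals ≈ 0); LON is off by 29.6 km.

LON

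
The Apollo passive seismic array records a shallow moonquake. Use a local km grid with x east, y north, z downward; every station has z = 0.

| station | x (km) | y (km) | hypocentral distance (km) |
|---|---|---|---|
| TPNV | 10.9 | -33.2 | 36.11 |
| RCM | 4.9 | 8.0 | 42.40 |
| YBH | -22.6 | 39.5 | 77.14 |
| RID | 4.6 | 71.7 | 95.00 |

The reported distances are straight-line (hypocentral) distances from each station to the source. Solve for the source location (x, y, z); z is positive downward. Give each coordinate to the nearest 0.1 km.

x ≈ 20.2 km, y ≈ -16.8 km, depth ≈ 30.8 km

Each station gives a sphere (x−x_i)² + (y−y_i)² + z² = d_i² (stations at z=0).
Subtracting the TPNV sphere from RCM and YBH: z² cancels, leaving linear equations in x and y:
-12.0 x + 82.4 y = -1626.87
-67.0 x + 145.4 y = -3796.69
Solving: x ≈ 20.207, y ≈ -16.801 km (keep extra digits for the depth step; rounded: 20.2, -16.8).
Then from the TPNV sphere: z² = 36.11² − (x − 10.9)² − (y + 33.2)² with x = 20.207, y = -16.801, so z ≈ 30.796 ≈ 30.8 km.
Check against RID (with the unrounded solution): distance 95.00 ≈ 95.00 km. ✓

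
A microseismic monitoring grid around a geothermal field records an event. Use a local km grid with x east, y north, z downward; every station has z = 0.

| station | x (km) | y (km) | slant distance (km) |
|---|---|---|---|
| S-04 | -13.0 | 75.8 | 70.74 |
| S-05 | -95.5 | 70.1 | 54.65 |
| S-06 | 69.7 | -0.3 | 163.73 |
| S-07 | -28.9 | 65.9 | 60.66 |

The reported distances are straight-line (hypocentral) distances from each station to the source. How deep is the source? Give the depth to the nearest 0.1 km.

Each station gives a sphere (x−x_i)² + (y−y_i)² + z² = d_i² (stations at z=0).
Subtracting the S-04 sphere from S-05 and S-06: z² cancels, leaving linear equations in x and y:
-165.0 x − 11.4 y = 10137.15
165.4 x − 152.2 y = -22859.83
Solving: x ≈ -66.799, y ≈ 77.604 km (keep extra digits for the depth step; rounded: -66.8, 77.6).
Then from the S-04 sphere: z² = 70.74² − (x + 13.0)² − (y − 75.8)² with x = -66.799, y = 77.604, so z ≈ 45.897 ≈ 45.9 km.

z ≈ 45.9 km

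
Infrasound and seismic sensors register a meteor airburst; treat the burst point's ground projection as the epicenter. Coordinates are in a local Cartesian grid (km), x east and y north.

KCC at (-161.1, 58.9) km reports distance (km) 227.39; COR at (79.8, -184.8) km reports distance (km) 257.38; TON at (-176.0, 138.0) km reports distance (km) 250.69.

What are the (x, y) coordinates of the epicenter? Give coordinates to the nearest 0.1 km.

Circle about each station: (x + 161.1)² + (y − 58.9)² = 227.39²; (x − 79.8)² + (y + 184.8)² = 257.38²; (x + 176.0)² + (y − 138.0)² = 250.69².
Subtracting the KCC equation from the COR and TON equations removes the quadratic terms:
481.8 x − 487.4 y = -3441.59
-29.8 x + 158.2 y = 9458.32
Solving the 2×2 system: x ≈ 65.9, y ≈ 72.2 km.

x ≈ 65.9 km, y ≈ 72.2 km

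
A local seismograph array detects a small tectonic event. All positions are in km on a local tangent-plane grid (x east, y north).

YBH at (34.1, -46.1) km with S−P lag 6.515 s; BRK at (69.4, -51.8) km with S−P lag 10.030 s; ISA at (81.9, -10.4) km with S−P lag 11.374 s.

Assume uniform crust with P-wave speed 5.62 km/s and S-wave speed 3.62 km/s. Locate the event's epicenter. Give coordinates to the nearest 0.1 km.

Distance from S−P lag: d = Δt · v_P v_S / (v_P − v_S) = Δt · (5.62·3.62)/(5.62−3.62) ≈ 10.1722·Δt.
So d_YBH = 66.27, d_BRK = 102.03, d_ISA = 115.70 km.
Circle about each station: (x − 34.1)² + (y + 46.1)² = 66.27²; (x − 69.4)² + (y + 51.8)² = 102.03²; (x − 81.9)² + (y + 10.4)² = 115.70².
Subtracting pairs of circle equations eliminates x²+y² and gives linear equations (the radical axes):
70.6 x − 11.4 y = -1806.83
95.6 x + 71.4 y = -5467.03
Solving the 2×2 system: x ≈ -31.2, y ≈ -34.8 km.
Check against YBH (with the unrounded x, y): √((x − 34.1)²+(y + 46.1)²) = 66.28 ≈ 66.27 km. ✓

-31.2 km east, -34.8 km north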